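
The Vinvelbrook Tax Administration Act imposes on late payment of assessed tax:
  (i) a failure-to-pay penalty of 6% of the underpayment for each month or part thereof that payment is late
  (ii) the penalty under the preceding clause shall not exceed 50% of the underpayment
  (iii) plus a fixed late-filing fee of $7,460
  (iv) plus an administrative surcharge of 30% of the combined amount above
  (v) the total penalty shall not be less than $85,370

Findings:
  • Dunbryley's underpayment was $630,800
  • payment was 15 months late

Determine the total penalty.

Accrued rate: 6% × 15 = 90%, capped at 50% → 50%
Failure-to-pay penalty: 50% of $630,800 = $315,400
Penalty before surcharge: $315,400 + $7,460 = $322,860
Administrative surcharge: 30% of $322,860 = $96,858
Total penalty: $322,860 + $96,858 = $419,718
Minimum $85,370: $419,718 meets the minimum, no increase.

$419,718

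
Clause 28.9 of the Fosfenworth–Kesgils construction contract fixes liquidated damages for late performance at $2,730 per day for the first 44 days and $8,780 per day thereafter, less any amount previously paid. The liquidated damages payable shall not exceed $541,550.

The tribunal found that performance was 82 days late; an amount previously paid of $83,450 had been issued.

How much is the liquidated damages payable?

$370,310

First 44 days: 44 × $2,730 = $120,120
Remaining days: (82 − 44) × $8,780 = $333,640
Accrued per-day damages: $120,120 + $333,640 = $453,760
Less amount previously paid: $453,760 − $83,450 = $370,310
Cap at $541,550: $370,310 is within the cap, no reduction.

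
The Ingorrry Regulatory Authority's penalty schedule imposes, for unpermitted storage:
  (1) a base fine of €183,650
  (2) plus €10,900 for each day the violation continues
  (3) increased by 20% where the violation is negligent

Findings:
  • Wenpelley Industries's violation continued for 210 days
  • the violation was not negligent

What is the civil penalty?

€2,472,650

Per-day component: 210 × €10,900 = €2,289,000
Base plus per-day: €183,650 + €2,289,000 = €2,472,650
The violation was not negligent: no 20% increase.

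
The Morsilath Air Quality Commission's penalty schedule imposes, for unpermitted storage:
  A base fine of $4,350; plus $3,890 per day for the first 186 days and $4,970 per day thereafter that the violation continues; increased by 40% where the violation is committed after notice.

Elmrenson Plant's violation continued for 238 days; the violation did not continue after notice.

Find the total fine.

$986,330

First 186 days: 186 × $3,890 = $723,540
Remaining days: (238 − 186) × $4,970 = $258,440
Per-day component: $723,540 + $258,440 = $981,980
Base plus per-day: $4,350 + $981,980 = $986,330
The violation did not continue after notice: no 40% increase.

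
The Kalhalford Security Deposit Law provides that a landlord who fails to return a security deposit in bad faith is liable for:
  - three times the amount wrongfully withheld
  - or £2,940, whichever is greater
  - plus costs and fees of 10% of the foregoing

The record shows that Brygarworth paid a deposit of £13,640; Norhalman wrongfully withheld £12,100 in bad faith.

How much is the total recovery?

£39,930

Trebled: 3 × £12,100 = £36,300
Minimum £2,940: £36,300 meets the minimum, no increase.
Costs and fees: 10% of £36,300 = £3,630
Total recovery: £36,300 + £3,630 = £39,930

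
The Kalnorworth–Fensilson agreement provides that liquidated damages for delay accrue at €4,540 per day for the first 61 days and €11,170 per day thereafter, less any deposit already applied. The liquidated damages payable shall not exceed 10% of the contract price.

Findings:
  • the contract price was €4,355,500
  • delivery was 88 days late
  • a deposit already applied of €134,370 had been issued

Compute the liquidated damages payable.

First 61 days: 61 × €4,540 = €276,940
Remaining days: (88 − 61) × €11,170 = €301,590
Accrued per-day damages: €276,940 + €301,590 = €578,530
Less deposit already applied: €578,530 − €134,370 = €444,160
Cap: 10% of €4,355,500 = €435,550
Cap at €435,550: €444,160 exceeds the cap → €435,550

€435,550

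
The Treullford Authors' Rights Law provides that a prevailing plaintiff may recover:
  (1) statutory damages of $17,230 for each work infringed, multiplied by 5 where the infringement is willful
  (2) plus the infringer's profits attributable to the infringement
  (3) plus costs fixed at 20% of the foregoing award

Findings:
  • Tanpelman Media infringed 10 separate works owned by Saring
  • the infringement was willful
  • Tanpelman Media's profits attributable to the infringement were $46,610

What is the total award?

$1,089,732

Statutory damages: 10 × $17,230 = $172,300
Multiplied by 5: 5 × $172,300 = $861,500
Combined award: $861,500 + $46,610 = $908,110
Costs: 20% of $908,110 = $181,622
Award plus costs: $908,110 + $181,622 = $1,089,732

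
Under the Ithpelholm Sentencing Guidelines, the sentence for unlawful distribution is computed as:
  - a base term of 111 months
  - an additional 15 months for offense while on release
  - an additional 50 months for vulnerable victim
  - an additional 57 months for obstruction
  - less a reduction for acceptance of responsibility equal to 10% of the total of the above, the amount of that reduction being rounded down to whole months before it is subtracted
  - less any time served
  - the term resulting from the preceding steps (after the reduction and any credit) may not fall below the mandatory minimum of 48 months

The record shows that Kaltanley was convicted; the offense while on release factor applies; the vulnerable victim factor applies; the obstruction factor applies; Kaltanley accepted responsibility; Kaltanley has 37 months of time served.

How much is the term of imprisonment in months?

Offense while on release enhancement: +15 months
Vulnerable victim enhancement: +50 months
Obstruction enhancement: +57 months
Adjusted term: 111 months + 15 months + 50 months + 57 months = 233 months
Acceptance of responsibility reduction: 10% of 233 months = 23 months (rounded down)
After reduction: 233 − 23 = 210 months
Less time served: 210 months − 37 months = 173 months
Minimum 48 months: 173 months meets the minimum, no increase.

Sentence: 173 months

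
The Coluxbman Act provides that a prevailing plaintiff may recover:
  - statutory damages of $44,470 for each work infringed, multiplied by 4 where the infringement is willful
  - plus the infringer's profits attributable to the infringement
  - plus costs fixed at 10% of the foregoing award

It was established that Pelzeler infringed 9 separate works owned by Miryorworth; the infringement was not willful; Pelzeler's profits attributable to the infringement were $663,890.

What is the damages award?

$1,170,532

Statutory damages: 9 × $44,470 = $400,230
Infringement not willful: no ×4 enhancement.
Combined award: $400,230 + $663,890 = $1,064,120
Costs: 10% of $1,064,120 = $106,412
Award plus costs: $1,064,120 + $106,412 = $1,170,532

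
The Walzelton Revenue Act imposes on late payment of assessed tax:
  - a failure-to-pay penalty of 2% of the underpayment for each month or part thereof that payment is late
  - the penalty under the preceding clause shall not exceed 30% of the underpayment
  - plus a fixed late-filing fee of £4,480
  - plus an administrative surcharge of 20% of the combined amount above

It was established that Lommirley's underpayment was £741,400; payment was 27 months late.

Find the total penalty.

Accrued rate: 2% × 27 = 54%, capped at 30% → 30%
Failure-to-pay penalty: 30% of £741,400 = £222,420
Penalty before surcharge: £222,420 + £4,480 = £226,900
Administrative surcharge: 20% of £226,900 = £45,380
Total penalty: £226,900 + £45,380 = £272,280

Penalty: £272,280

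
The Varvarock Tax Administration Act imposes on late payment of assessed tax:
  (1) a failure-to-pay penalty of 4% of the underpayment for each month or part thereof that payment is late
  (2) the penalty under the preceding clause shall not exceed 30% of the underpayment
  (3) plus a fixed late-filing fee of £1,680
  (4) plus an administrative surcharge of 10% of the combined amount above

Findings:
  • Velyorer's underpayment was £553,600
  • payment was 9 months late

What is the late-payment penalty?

Accrued rate: 4% × 9 = 36%, capped at 30% → 30%
Failure-to-pay penalty: 30% of £553,600 = £166,080
Penalty before surcharge: £166,080 + £1,680 = £167,760
Administrative surcharge: 10% of £167,760 = £16,776
Total penalty: £167,760 + £16,776 = £184,536

£184,536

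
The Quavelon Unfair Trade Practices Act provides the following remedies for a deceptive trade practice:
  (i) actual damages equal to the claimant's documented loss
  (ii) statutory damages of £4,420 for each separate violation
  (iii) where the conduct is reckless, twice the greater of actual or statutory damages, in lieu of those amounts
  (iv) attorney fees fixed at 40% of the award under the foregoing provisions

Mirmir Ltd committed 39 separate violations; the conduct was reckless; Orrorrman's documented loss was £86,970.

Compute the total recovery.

Statutory damages: 39 × £4,420 = £172,380
Greater of actual damages (£86,970) or statutory damages (£172,380): £172,380
Doubled: 2 × £172,380 = £344,760
Attorney fees: 40% of £344,760 = £137,904
Total recovery: £344,760 + £137,904 = £482,664

Total recovery: £482,664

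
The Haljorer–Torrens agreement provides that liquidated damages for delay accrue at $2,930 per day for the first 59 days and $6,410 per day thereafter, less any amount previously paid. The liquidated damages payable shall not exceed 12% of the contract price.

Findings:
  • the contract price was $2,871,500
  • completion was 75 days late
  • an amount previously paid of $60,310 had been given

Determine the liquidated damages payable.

First 59 days: 59 × $2,930 = $172,870
Remaining days: (75 − 59) × $6,410 = $102,560
Accrued per-day damages: $172,870 + $102,560 = $275,430
Less amount previously paid: $275,430 − $60,310 = $215,120
Cap: 12% of $2,871,500 = $344,580
Cap at $344,580: $215,120 is within the cap, no reduction.

$215,120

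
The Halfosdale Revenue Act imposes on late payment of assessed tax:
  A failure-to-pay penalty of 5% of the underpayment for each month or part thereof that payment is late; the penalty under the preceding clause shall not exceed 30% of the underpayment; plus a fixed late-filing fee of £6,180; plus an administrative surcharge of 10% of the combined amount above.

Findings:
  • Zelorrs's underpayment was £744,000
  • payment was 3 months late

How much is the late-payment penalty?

£129,558

Accrued rate: 5% × 3 = 15%, capped at 30% → 15%
Failure-to-pay penalty: 15% of £744,000 = £111,600
Penalty before surcharge: £111,600 + £6,180 = £117,780
Administrative surcharge: 10% of £117,780 = £11,778
Total penalty: £117,780 + £11,778 = £129,558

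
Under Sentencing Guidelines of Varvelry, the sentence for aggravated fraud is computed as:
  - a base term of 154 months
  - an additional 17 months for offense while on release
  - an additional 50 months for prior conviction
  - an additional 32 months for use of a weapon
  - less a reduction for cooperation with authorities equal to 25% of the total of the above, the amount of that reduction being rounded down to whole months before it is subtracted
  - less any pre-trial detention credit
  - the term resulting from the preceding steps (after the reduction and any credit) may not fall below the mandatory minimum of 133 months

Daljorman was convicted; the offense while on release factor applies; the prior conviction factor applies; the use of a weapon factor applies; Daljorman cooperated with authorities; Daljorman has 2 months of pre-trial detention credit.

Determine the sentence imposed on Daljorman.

Offense while on release enhancement: +17 months
Prior conviction enhancement: +50 months
Use of a weapon enhancement: +32 months
Adjusted term: 154 months + 17 months + 50 months + 32 months = 253 months
Cooperation with authorities reduction: 25% of 253 months = 63 months (rounded down)
After reduction: 253 − 63 = 190 months
Less pre-trial detention credit: 190 months − 2 months = 188 months
Minimum 133 months: 188 months meets the minimum, no increase.

188 months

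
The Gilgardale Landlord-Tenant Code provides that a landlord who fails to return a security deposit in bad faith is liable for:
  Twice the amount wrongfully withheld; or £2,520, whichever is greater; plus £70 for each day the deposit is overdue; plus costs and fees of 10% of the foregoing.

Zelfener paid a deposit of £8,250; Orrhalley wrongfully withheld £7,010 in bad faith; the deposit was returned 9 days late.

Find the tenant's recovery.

£16,115

Doubled: 2 × £7,010 = £14,020
Minimum £2,520: £14,020 meets the minimum, no increase.
Late-return penalty: 9 × £70 = £630
Damages plus late penalty: £14,020 + £630 = £14,650
Costs and fees: 10% of £14,650 = £1,465
Total recovery: £14,650 + £1,465 = £16,115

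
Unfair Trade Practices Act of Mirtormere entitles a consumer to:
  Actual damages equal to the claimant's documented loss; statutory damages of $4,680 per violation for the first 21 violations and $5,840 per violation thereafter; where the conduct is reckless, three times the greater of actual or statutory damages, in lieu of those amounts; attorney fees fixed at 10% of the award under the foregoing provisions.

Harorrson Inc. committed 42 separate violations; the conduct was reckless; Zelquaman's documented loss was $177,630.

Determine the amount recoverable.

$729,036

First 21 violations: 21 × $4,680 = $98,280
Remaining violations: (42 − 21) × $5,840 = $122,640
Statutory damages: $98,280 + $122,640 = $220,920
Greater of actual damages ($177,630) or statutory damages ($220,920): $220,920
Trebled: 3 × $220,920 = $662,760
Attorney fees: 10% of $662,760 = $66,276
Total recovery: $662,760 + $66,276 = $729,036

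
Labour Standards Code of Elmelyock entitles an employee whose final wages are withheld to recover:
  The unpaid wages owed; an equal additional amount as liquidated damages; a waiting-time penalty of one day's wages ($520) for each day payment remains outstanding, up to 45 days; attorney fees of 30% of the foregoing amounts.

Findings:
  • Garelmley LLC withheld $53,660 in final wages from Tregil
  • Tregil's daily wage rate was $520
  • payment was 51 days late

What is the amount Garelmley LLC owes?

Total award: $169,936

Liquidated damages (equal amount): $53,660
Penalty days: min(51, 45) = 45
Waiting-time penalty: 45 × $520 = $23,400
Subtotal: $53,660 + $53,660 + $23,400 = $130,720
Attorney fees: 30% of $130,720 = $39,216
Total award: $130,720 + $39,216 = $169,936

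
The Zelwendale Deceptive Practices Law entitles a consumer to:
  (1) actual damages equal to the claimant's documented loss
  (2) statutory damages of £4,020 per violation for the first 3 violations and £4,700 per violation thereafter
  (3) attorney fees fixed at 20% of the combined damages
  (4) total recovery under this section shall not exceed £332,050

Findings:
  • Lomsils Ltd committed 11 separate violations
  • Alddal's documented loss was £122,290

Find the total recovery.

First 3 violations: 3 × £4,020 = £12,060
Remaining violations: (11 − 3) × £4,700 = £37,600
Statutory damages: £12,060 + £37,600 = £49,660
Combined damages: £122,290 + £49,660 = £171,950
Attorney fees: 20% of £171,950 = £34,390
Total before cap: £171,950 + £34,390 = £206,340
Cap at £332,050: £206,340 is within the cap, no reduction.

Total recovery: £206,340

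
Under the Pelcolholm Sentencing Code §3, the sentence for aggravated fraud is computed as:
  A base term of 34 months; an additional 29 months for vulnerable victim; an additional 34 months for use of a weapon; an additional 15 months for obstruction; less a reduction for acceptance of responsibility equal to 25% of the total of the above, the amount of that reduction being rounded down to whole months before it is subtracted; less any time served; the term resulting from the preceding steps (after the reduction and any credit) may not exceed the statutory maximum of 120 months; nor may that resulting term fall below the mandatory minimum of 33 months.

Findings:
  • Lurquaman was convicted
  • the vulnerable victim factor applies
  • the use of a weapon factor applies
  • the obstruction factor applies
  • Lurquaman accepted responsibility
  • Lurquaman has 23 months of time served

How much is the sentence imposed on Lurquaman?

Vulnerable victim enhancement: +29 months
Use of a weapon enhancement: +34 months
Obstruction enhancement: +15 months
Adjusted term: 34 months + 29 months + 34 months + 15 months = 112 months
Acceptance of responsibility reduction: 25% of 112 months = 28 months (rounded down)
After reduction: 112 − 28 = 84 months
Less time served: 84 months − 23 months = 61 months
Cap at 120 months: 61 months is within the cap, no reduction.
Minimum 33 months: 61 months meets the minimum, no increase.

61 months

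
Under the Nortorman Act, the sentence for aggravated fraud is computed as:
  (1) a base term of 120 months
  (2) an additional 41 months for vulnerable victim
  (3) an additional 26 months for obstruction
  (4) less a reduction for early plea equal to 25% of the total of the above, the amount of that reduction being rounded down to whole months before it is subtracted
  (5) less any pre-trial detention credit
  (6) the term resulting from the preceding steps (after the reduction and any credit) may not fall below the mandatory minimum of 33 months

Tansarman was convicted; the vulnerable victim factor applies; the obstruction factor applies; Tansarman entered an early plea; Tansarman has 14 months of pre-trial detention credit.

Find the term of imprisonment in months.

127 months

Vulnerable victim enhancement: +41 months
Obstruction enhancement: +26 months
Adjusted term: 120 months + 41 months + 26 months = 187 months
Early plea reduction: 25% of 187 months = 46 months (rounded down)
After reduction: 187 − 46 = 141 months
Less pre-trial detention credit: 141 months − 14 months = 127 months
Minimum 33 months: 127 months meets the minimum, no increase.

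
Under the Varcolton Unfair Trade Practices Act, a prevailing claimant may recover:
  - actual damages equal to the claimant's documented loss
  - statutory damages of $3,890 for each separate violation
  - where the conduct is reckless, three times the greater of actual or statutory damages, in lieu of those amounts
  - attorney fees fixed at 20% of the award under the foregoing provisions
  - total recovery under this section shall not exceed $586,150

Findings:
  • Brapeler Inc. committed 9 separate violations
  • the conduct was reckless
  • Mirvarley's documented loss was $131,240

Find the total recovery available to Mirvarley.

Statutory damages: 9 × $3,890 = $35,010
Greater of actual damages ($131,240) or statutory damages ($35,010): $131,240
Trebled: 3 × $131,240 = $393,720
Attorney fees: 20% of $393,720 = $78,744
Total before cap: $393,720 + $78,744 = $472,464
Cap at $586,150: $472,464 is within the cap, no reduction.

$472,464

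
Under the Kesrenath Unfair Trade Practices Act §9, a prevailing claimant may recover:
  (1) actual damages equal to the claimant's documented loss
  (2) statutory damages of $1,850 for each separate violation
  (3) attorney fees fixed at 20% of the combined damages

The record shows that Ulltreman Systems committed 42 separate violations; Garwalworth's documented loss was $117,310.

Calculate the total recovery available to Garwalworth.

Statutory damages: 42 × $1,850 = $77,700
Combined damages: $117,310 + $77,700 = $195,010
Attorney fees: 20% of $195,010 = $39,002
Total recovery: $195,010 + $39,002 = $234,012

$234,012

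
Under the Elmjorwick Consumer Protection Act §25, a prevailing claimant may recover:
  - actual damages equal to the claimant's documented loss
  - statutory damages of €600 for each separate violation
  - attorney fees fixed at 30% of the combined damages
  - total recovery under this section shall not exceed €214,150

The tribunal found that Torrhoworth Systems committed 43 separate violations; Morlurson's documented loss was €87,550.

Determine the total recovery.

€147,355

Statutory damages: 43 × €600 = €25,800
Combined damages: €87,550 + €25,800 = €113,350
Attorney fees: 30% of €113,350 = €34,005
Total before cap: €113,350 + €34,005 = €147,355
Cap at €214,150: €147,355 is within the cap, no reduction.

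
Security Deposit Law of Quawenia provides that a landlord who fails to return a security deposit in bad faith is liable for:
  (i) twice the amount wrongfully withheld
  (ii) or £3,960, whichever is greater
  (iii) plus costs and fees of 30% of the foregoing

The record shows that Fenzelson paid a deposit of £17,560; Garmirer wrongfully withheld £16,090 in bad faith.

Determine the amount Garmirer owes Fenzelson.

Doubled: 2 × £16,090 = £32,180
Minimum £3,960: £32,180 meets the minimum, no increase.
Costs and fees: 30% of £32,180 = £9,654
Total recovery: £32,180 + £9,654 = £41,834

£41,834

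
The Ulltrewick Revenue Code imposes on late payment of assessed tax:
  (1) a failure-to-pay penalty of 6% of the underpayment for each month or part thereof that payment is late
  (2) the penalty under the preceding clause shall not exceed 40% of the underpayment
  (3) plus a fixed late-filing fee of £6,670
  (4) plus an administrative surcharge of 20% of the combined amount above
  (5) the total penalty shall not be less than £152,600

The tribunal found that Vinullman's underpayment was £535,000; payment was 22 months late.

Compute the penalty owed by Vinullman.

£264,804

Accrued rate: 6% × 22 = 132%, capped at 40% → 40%
Failure-to-pay penalty: 40% of £535,000 = £214,000
Penalty before surcharge: £214,000 + £6,670 = £220,670
Administrative surcharge: 20% of £220,670 = £44,134
Total penalty: £220,670 + £44,134 = £264,804
Minimum £152,600: £264,804 meets the minimum, no increase.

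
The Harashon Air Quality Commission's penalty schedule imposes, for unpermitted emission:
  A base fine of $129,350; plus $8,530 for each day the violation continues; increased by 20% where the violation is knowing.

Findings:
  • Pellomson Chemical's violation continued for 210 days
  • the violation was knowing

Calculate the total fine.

Per-day component: 210 × $8,530 = $1,791,300
Base plus per-day: $129,350 + $1,791,300 = $1,920,650
Enhancement: 20% of $1,920,650 = $384,130
Enhanced fine: $1,920,650 + $384,130 = $2,304,780

Civil penalty: $2,304,780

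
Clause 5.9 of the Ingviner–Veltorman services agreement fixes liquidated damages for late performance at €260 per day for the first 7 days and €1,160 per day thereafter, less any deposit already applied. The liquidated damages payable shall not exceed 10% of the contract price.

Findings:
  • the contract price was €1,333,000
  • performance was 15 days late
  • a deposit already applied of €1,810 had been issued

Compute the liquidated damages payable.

€9,290

First 7 days: 7 × €260 = €1,820
Remaining days: (15 − 7) × €1,160 = €9,280
Accrued per-day damages: €1,820 + €9,280 = €11,100
Less deposit already applied: €11,100 − €1,810 = €9,290
Cap: 10% of €1,333,000 = €133,300
Cap at €133,300: €9,290 is within the cap, no reduction.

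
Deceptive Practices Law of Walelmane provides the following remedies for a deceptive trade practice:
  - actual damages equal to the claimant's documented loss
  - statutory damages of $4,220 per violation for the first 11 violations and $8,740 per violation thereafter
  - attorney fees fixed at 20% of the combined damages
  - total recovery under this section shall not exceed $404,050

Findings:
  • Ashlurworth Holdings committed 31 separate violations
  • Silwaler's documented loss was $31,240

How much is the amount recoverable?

Total recovery: $302,952

First 11 violations: 11 × $4,220 = $46,420
Remaining violations: (31 − 11) × $8,740 = $174,800
Statutory damages: $46,420 + $174,800 = $221,220
Combined damages: $31,240 + $221,220 = $252,460
Attorney fees: 20% of $252,460 = $50,492
Total before cap: $252,460 + $50,492 = $302,952
Cap at $404,050: $302,952 is within the cap, no reduction.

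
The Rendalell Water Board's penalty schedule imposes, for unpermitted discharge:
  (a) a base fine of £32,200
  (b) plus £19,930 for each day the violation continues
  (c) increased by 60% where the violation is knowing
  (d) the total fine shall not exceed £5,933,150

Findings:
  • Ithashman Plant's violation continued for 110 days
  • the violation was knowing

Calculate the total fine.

Per-day component: 110 × £19,930 = £2,192,300
Base plus per-day: £32,200 + £2,192,300 = £2,224,500
Enhancement: 60% of £2,224,500 = £1,334,700
Enhanced fine: £2,224,500 + £1,334,700 = £3,559,200
Cap at £5,933,150: £3,559,200 is within the cap, no reduction.

Civil penalty: £3,559,200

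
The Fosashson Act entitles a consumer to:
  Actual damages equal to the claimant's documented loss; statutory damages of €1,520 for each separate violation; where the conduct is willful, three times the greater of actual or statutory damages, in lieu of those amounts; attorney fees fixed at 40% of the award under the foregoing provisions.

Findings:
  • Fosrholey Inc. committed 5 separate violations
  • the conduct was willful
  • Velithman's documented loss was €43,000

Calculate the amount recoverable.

€180,600

Statutory damages: 5 × €1,520 = €7,600
Greater of actual damages (€43,000) or statutory damages (€7,600): €43,000
Trebled: 3 × €43,000 = €129,000
Attorney fees: 40% of €129,000 = €51,600
Total recovery: €129,000 + €51,600 = €180,600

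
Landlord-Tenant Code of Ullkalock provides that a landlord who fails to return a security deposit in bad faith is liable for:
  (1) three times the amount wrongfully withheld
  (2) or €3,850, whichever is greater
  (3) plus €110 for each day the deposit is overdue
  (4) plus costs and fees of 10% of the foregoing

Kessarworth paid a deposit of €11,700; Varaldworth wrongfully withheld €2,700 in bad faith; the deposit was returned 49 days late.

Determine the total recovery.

€14,839

Trebled: 3 × €2,700 = €8,100
Minimum €3,850: €8,100 meets the minimum, no increase.
Late-return penalty: 49 × €110 = €5,390
Damages plus late penalty: €8,100 + €5,390 = €13,490
Costs and fees: 10% of €13,490 = €1,349
Total recovery: €13,490 + €1,349 = €14,839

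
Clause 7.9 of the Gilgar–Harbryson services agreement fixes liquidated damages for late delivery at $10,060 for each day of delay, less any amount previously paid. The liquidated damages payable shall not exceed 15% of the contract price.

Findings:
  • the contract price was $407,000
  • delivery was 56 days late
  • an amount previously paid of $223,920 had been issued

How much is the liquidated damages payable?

Per-day damages: 56 × $10,060 = $563,360
Less amount previously paid: $563,360 − $223,920 = $339,440
Cap: 15% of $407,000 = $61,050
Cap at $61,050: $339,440 exceeds the cap → $61,050

$61,050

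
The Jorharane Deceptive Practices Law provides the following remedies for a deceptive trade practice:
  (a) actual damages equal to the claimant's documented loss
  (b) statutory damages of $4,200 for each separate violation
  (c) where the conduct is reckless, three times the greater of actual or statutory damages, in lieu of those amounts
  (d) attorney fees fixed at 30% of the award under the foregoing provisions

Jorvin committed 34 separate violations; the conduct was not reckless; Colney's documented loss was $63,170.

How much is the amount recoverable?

Statutory damages: 34 × $4,200 = $142,800
Conduct not reckless: the in-lieu enhancement does not apply.
Actual plus statutory damages: $63,170 + $142,800 = $205,970
Attorney fees: 30% of $205,970 = $61,791
Total recovery: $205,970 + $61,791 = $267,761

$267,761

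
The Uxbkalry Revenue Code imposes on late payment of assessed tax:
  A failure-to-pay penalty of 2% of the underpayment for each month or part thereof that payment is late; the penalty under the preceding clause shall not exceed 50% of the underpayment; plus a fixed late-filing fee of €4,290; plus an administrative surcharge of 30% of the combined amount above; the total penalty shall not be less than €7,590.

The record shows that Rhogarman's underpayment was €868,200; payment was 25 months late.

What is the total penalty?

Accrued rate: 2% × 25 = 50%, capped at 50% → 50%
Failure-to-pay penalty: 50% of €868,200 = €434,100
Penalty before surcharge: €434,100 + €4,290 = €438,390
Administrative surcharge: 30% of €438,390 = €131,517
Total penalty: €438,390 + €131,517 = €569,907
Minimum €7,590: €569,907 meets the minimum, no increase.

€569,907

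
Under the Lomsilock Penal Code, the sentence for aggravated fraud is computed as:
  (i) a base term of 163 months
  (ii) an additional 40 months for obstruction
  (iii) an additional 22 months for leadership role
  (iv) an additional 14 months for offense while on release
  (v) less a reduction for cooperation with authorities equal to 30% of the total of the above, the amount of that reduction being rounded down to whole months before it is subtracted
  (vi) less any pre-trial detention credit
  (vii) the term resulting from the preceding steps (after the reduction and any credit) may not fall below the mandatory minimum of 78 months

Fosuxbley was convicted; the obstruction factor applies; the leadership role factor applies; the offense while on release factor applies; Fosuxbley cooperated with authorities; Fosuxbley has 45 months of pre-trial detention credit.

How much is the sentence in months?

123 months

Obstruction enhancement: +40 months
Leadership role enhancement: +22 months
Offense while on release enhancement: +14 months
Adjusted term: 163 months + 40 months + 22 months + 14 months = 239 months
Cooperation with authorities reduction: 30% of 239 months = 71 months (rounded down)
After reduction: 239 − 71 = 168 months
Less pre-trial detention credit: 168 months − 45 months = 123 months
Minimum 78 months: 123 months meets the minimum, no increase.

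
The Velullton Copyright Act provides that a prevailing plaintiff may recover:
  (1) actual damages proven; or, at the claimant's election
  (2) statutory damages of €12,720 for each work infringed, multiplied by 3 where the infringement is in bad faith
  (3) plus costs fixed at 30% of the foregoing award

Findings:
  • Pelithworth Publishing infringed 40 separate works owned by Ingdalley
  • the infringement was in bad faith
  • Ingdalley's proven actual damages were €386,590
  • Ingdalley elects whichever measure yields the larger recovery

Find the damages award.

Statutory damages: 40 × €12,720 = €508,800
Trebled: 3 × €508,800 = €1,526,400
Greater of actual damages (€386,590) or enhanced statutory damages (€1,526,400): €1,526,400
Costs: 30% of €1,526,400 = €457,920
Award plus costs: €1,526,400 + €457,920 = €1,984,320

€1,984,320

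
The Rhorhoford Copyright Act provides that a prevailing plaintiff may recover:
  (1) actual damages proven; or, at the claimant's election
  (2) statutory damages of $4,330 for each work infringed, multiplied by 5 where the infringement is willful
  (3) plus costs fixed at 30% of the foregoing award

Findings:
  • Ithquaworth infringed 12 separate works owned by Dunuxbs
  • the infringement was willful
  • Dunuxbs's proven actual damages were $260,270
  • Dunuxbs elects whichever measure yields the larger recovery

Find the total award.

$338,351

Statutory damages: 12 × $4,330 = $51,960
Multiplied by 5: 5 × $51,960 = $259,800
Greater of actual damages ($260,270) or enhanced statutory damages ($259,800): $260,270
Costs: 30% of $260,270 = $78,081
Award plus costs: $260,270 + $78,081 = $338,351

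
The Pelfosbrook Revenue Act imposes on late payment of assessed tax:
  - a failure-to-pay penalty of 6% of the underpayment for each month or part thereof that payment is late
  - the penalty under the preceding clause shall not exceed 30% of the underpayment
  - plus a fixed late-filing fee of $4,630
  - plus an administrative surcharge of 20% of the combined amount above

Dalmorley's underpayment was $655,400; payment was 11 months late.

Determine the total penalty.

$241,500

Accrued rate: 6% × 11 = 66%, capped at 30% → 30%
Failure-to-pay penalty: 30% of $655,400 = $196,620
Penalty before surcharge: $196,620 + $4,630 = $201,250
Administrative surcharge: 20% of $201,250 = $40,250
Total penalty: $201,250 + $40,250 = $241,500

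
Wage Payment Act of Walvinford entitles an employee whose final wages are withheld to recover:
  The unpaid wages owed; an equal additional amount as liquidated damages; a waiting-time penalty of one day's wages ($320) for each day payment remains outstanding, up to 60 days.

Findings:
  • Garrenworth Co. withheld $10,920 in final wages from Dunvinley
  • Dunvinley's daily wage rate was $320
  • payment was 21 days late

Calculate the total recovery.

$28,560

Liquidated damages (equal amount): $10,920
Penalty days: min(21, 60) = 21
Waiting-time penalty: 21 × $320 = $6,720
Total award: $10,920 + $10,920 + $6,720 = $28,560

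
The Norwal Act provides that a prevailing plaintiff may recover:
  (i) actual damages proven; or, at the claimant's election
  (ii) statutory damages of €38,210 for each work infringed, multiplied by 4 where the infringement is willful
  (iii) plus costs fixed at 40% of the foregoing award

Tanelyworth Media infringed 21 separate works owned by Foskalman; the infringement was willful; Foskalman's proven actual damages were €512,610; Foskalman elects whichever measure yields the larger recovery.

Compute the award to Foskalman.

€4,493,496

Statutory damages: 21 × €38,210 = €802,410
Multiplied by 4: 4 × €802,410 = €3,209,640
Greater of actual damages (€512,610) or enhanced statutory damages (€3,209,640): €3,209,640
Costs: 40% of €3,209,640 = €1,283,856
Award plus costs: €3,209,640 + €1,283,856 = €4,493,496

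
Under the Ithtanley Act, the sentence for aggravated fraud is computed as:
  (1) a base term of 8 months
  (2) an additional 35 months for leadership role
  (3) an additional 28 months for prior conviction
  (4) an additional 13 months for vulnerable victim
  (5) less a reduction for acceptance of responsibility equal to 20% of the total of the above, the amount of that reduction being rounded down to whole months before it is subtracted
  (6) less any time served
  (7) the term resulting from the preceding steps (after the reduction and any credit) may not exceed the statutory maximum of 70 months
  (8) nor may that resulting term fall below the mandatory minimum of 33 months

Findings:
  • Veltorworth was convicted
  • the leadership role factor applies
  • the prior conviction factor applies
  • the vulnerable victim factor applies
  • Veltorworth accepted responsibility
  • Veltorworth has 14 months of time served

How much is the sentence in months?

54 months

Leadership role enhancement: +35 months
Prior conviction enhancement: +28 months
Vulnerable victim enhancement: +13 months
Adjusted term: 8 months + 35 months + 28 months + 13 months = 84 months
Acceptance of responsibility reduction: 20% of 84 months = 16 months (rounded down)
After reduction: 84 − 16 = 68 months
Less time served: 68 months − 14 months = 54 months
Cap at 70 months: 54 months is within the cap, no reduction.
Minimum 33 months: 54 months meets the minimum, no increase.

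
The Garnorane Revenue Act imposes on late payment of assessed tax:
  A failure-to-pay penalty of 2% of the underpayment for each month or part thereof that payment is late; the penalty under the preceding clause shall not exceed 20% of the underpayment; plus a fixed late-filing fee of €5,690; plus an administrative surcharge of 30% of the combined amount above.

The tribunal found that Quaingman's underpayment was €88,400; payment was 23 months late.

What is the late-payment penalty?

€30,381

Accrued rate: 2% × 23 = 46%, capped at 20% → 20%
Failure-to-pay penalty: 20% of €88,400 = €17,680
Penalty before surcharge: €17,680 + €5,690 = €23,370
Administrative surcharge: 30% of €23,370 = €7,011
Total penalty: €23,370 + €7,011 = €30,381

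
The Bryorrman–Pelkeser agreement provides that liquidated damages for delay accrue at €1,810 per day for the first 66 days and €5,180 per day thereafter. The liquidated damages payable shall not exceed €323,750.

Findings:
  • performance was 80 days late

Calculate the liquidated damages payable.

€191,980

First 66 days: 66 × €1,810 = €119,460
Remaining days: (80 − 66) × €5,180 = €72,520
Accrued per-day damages: €119,460 + €72,520 = €191,980
Cap at €323,750: €191,980 is within the cap, no reduction.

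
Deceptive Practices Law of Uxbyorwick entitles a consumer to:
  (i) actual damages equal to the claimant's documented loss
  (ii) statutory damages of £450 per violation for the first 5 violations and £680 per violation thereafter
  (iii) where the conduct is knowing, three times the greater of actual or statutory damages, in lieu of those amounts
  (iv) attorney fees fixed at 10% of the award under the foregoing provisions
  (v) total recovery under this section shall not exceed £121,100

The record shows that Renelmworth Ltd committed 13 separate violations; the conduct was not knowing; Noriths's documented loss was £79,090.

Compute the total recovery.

£95,458

First 5 violations: 5 × £450 = £2,250
Remaining violations: (13 − 5) × £680 = £5,440
Statutory damages: £2,250 + £5,440 = £7,690
Conduct not knowing: the in-lieu enhancement does not apply.
Actual plus statutory damages: £79,090 + £7,690 = £86,780
Attorney fees: 10% of £86,780 = £8,678
Total before cap: £86,780 + £8,678 = £95,458
Cap at £121,100: £95,458 is within the cap, no reduction.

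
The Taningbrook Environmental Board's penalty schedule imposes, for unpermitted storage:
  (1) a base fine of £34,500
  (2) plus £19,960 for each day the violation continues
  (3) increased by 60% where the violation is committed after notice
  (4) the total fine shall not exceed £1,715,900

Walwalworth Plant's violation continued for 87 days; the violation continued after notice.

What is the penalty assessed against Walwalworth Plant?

£1,715,900

Per-day component: 87 × £19,960 = £1,736,520
Base plus per-day: £34,500 + £1,736,520 = £1,771,020
Enhancement: 60% of £1,771,020 = £1,062,612
Enhanced fine: £1,771,020 + £1,062,612 = £2,833,632
Cap at £1,715,900: £2,833,632 exceeds the cap → £1,715,900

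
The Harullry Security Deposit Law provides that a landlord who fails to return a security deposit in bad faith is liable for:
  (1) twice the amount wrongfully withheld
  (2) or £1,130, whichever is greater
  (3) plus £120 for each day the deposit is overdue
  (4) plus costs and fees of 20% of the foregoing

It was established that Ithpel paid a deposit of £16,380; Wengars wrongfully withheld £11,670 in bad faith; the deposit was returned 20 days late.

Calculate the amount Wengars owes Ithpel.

£30,888

Doubled: 2 × £11,670 = £23,340
Minimum £1,130: £23,340 meets the minimum, no increase.
Late-return penalty: 20 × £120 = £2,400
Damages plus late penalty: £23,340 + £2,400 = £25,740
Costs and fees: 20% of £25,740 = £5,148
Total recovery: £25,740 + £5,148 = £30,888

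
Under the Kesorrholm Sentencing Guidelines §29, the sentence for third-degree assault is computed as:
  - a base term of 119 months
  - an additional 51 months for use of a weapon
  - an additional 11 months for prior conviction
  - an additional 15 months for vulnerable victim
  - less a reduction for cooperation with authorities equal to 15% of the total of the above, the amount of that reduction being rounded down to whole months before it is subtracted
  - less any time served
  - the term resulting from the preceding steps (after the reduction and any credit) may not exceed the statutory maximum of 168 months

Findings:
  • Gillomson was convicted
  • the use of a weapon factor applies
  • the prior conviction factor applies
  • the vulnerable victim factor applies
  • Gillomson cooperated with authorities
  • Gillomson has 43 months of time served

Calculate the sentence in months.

124 months

Use of a weapon enhancement: +51 months
Prior conviction enhancement: +11 months
Vulnerable victim enhancement: +15 months
Adjusted term: 119 months + 51 months + 11 months + 15 months = 196 months
Cooperation with authorities reduction: 15% of 196 months = 29 months (rounded down)
After reduction: 196 − 29 = 167 months
Less time served: 167 months − 43 months = 124 months
Cap at 168 months: 124 months is within the cap, no reduction.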